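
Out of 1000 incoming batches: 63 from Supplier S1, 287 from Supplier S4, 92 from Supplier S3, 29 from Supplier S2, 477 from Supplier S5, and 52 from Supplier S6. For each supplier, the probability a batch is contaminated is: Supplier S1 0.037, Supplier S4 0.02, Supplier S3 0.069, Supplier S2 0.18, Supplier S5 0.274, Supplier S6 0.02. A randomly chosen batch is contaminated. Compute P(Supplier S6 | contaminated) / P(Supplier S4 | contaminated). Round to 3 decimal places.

0.181

Unnormalized posteriors (prior × likelihood):
  Supplier S1: 0.063 × 0.037 = 0.002331
  Supplier S4: 0.287 × 0.02 = 0.00574
  Supplier S3: 0.092 × 0.069 = 0.006348
  Supplier S2: 0.029 × 0.18 = 0.00522
  Supplier S5: 0.477 × 0.274 = 0.130698
  Supplier S6: 0.052 × 0.02 = 0.00104
Normalizing constant = 0.151377.
The ratio is 0.00104 / 0.00574 (the normalizer cancels) = 0.181.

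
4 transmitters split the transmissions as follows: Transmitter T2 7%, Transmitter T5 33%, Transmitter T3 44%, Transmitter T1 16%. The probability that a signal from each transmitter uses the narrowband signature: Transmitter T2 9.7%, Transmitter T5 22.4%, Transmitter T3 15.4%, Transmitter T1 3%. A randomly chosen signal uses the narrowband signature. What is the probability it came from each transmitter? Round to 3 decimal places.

Transmitter T2 0.044, Transmitter T5 0.482, Transmitter T3 0.442, Transmitter T1 0.031

Unnormalized posteriors (prior × likelihood):
  Transmitter T2: 0.07 × 0.097 = 0.00679
  Transmitter T5: 0.33 × 0.224 = 0.07392
  Transmitter T3: 0.44 × 0.154 = 0.06776
  Transmitter T1: 0.16 × 0.03 = 0.0048
Sum = 0.15327.
P(Transmitter T2 | narrowband) = 0.00679/0.15327 ≈ 0.044
P(Transmitter T5 | narrowband) = 0.07392/0.15327 ≈ 0.482
P(Transmitter T3 | narrowband) = 0.06776/0.15327 ≈ 0.442
P(Transmitter T1 | narrowband) = 0.0048/0.15327 ≈ 0.031
(Check: 0.044+0.482+0.442+0.031 = 0.999.)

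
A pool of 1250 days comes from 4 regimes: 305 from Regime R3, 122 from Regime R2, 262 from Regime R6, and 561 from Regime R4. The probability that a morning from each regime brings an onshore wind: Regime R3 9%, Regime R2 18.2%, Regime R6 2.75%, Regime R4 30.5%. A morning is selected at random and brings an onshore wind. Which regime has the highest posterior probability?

Regime R4

Compute prior × likelihood for every hypothesis:
  Regime R3: 0.244 × 0.09 = 0.02196
  Regime R2: 0.0976 × 0.182 = 0.0177632
  Regime R6: 0.2096 × 0.0275 = 0.005764
  Regime R4: 0.4488 × 0.305 = 0.136884
Total = 0.1823712.
Largest term belongs to Regime R4, so Regime R4 is most probable.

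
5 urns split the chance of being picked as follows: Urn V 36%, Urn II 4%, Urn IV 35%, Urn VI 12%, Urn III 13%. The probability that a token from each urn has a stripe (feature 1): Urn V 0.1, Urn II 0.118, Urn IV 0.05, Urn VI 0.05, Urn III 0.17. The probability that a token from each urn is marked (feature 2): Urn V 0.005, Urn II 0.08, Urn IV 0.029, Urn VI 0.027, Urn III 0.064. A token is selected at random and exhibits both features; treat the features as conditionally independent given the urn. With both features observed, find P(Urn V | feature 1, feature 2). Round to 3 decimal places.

Prior × likelihood for each hypothesis:
  Urn V: 0.36 × 0.1 × 0.005 = 0.00018
  Urn II: 0.04 × 0.118 × 0.08 = 0.0003776
  Urn IV: 0.35 × 0.05 × 0.029 = 0.0005075
  Urn VI: 0.12 × 0.05 × 0.027 = 0.000162
  Urn III: 0.13 × 0.17 × 0.064 = 0.0014144
Total = 0.0026415.
P(Urn V | evidence) = 0.00018 / 0.0026415 ≈ 0.068.

0.068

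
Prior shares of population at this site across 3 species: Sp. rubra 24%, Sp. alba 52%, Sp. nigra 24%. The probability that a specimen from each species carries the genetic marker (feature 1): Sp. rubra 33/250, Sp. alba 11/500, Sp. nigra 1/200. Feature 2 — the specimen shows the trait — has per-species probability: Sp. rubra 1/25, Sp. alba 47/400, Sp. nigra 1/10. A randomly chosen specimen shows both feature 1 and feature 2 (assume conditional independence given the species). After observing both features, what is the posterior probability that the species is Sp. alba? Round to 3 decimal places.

0.492

Compute prior × likelihood for every hypothesis:
  Sp. rubra: 0.24 × 0.132 × 0.04 = 0.0012672
  Sp. alba: 0.52 × 0.022 × 0.1175 = 0.0013442
  Sp. nigra: 0.24 × 0.005 × 0.1 = 0.00012
Sum = 0.0027314.
P(Sp. alba | evidence) = 0.0013442 / 0.0027314 ≈ 0.492.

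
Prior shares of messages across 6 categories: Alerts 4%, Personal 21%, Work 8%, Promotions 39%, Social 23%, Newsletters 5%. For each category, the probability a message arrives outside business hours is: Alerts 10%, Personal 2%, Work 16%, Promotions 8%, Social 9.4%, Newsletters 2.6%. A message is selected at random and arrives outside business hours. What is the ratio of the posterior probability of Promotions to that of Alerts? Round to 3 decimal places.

Compute prior × likelihood for every hypothesis:
  Alerts: 0.04 × 0.1 = 0.004
  Personal: 0.21 × 0.02 = 0.0042
  Work: 0.08 × 0.16 = 0.0128
  Promotions: 0.39 × 0.08 = 0.0312
  Social: 0.23 × 0.094 = 0.02162
  Newsletters: 0.05 × 0.026 = 0.0013
Sum = 0.07512.
The ratio is 0.0312 / 0.004 (the normalizer cancels) = 7.800.

7.800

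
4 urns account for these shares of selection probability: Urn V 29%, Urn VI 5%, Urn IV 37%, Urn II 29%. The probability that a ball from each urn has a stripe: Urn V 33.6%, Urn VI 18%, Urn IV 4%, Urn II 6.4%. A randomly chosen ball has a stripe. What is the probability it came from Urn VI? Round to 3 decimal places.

Unnormalized posteriors (prior × likelihood):
  Urn V: 0.29 × 0.336 = 0.09744
  Urn VI: 0.05 × 0.18 = 0.009
  Urn IV: 0.37 × 0.04 = 0.0148
  Urn II: 0.29 × 0.064 = 0.01856
Normalizing constant = 0.1398.
P(Urn VI | evidence) = 0.009 / 0.1398 ≈ 0.064.

0.064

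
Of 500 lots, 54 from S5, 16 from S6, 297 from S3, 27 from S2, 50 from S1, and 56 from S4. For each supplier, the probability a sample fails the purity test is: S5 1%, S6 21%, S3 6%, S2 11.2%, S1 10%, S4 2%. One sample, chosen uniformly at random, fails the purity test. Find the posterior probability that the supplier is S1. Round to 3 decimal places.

0.162

Prior × likelihood for each hypothesis:
  S5: 0.108 × 0.01 = 0.00108
  S6: 0.032 × 0.21 = 0.00672
  S3: 0.594 × 0.06 = 0.03564
  S2: 0.054 × 0.112 = 0.006048
  S1: 0.1 × 0.1 = 0.01
  S4: 0.112 × 0.02 = 0.00224
Total = 0.061728.
P(S1 | evidence) = 0.01 / 0.061728 ≈ 0.162.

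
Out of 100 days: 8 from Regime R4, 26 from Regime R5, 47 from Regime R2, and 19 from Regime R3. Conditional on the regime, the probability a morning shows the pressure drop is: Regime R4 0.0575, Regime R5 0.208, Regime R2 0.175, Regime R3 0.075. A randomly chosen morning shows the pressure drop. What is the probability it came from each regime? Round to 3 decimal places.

Regime R4 0.030, Regime R5 0.348, Regime R2 0.530, Regime R3 0.092

Prior × likelihood for each hypothesis:
  Regime R4: 0.08 × 0.0575 = 0.0046
  Regime R5: 0.26 × 0.208 = 0.05408
  Regime R2: 0.47 × 0.175 = 0.08225
  Regime R3: 0.19 × 0.075 = 0.01425
Normalizing constant = 0.15518.
P(Regime R4 | drop) = 0.0046/0.15518 ≈ 0.030
P(Regime R5 | drop) = 0.05408/0.15518 ≈ 0.348
P(Regime R2 | drop) = 0.08225/0.15518 ≈ 0.530
P(Regime R3 | drop) = 0.01425/0.15518 ≈ 0.092
(Check: 0.030+0.348+0.530+0.092 = 1.000.)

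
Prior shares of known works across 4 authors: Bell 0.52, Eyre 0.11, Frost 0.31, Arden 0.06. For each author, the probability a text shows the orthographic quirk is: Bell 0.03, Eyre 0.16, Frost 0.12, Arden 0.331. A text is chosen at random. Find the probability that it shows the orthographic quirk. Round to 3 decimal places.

Compute prior × likelihood for every hypothesis:
  Bell: 0.52 × 0.03 = 0.0156
  Eyre: 0.11 × 0.16 = 0.0176
  Frost: 0.31 × 0.12 = 0.0372
  Arden: 0.06 × 0.331 = 0.01986
P(quirk) = 0.0156 + 0.0176 + 0.0372 + 0.01986 = 0.09026 → 0.090.

0.090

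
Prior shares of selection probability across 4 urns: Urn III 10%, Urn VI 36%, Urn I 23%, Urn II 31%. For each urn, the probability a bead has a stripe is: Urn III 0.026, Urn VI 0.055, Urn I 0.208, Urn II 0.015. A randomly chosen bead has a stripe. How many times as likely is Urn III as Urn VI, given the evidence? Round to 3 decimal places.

Prior × likelihood for each hypothesis:
  Urn III: 0.1 × 0.026 = 0.0026
  Urn VI: 0.36 × 0.055 = 0.0198
  Urn I: 0.23 × 0.208 = 0.04784
  Urn II: 0.31 × 0.015 = 0.00465
Sum = 0.07489.
The ratio is 0.0026 / 0.0198 (the normalizer cancels) = 0.131.

0.131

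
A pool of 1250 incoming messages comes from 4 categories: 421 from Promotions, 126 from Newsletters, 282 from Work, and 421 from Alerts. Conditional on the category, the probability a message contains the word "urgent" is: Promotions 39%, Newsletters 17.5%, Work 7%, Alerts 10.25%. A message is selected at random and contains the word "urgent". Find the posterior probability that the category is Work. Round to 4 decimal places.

0.0792

Prior × likelihood for each hypothesis:
  Promotions: 0.3368 × 0.39 = 0.131352
  Newsletters: 0.1008 × 0.175 = 0.01764
  Work: 0.2256 × 0.07 = 0.015792
  Alerts: 0.3368 × 0.1025 = 0.034522
Sum = 0.199306.
P(Work | evidence) = 0.015792 / 0.199306 ≈ 0.0792.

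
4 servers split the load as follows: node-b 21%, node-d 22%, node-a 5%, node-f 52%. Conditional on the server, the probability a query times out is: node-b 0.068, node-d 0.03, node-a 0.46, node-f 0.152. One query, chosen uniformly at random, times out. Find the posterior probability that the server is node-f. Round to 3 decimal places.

By Bayes' rule, posterior ∝ prior × likelihood:
  node-b: 0.21 × 0.068 = 0.01428
  node-d: 0.22 × 0.03 = 0.0066
  node-a: 0.05 × 0.46 = 0.023
  node-f: 0.52 × 0.152 = 0.07904
Total = 0.12292.
P(node-f | evidence) = 0.07904 / 0.12292 ≈ 0.643.

0.643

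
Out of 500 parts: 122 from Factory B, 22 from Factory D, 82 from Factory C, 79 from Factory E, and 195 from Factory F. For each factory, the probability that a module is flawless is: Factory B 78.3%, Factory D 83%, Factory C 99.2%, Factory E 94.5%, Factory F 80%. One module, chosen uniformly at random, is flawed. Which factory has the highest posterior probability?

Taking complements, P(flawed | each) = Factory B 0.217, Factory D 0.17, Factory C 0.008, Factory E 0.055, Factory F 0.2.
Prior × likelihood for each hypothesis:
  Factory B: 0.244 × 0.217 = 0.052948
  Factory D: 0.044 × 0.17 = 0.00748
  Factory C: 0.164 × 0.008 = 0.001312
  Factory E: 0.158 × 0.055 = 0.00869
  Factory F: 0.39 × 0.2 = 0.078
Normalizing constant = 0.14843.
Largest term belongs to Factory F, so Factory F is most probable.

Factory F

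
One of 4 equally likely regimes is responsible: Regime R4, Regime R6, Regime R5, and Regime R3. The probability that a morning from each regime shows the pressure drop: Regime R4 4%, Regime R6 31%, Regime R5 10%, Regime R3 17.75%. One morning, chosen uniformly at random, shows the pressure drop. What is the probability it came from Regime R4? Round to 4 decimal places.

0.0637

Since the prior is uniform, the posterior is proportional to the likelihood:
  Regime R4: 0.04
  Regime R6: 0.31
  Regime R5: 0.1
  Regime R3: 0.1775
Total = 0.6275.
P(Regime R4 | evidence) = 0.04 / 0.6275 ≈ 0.0637.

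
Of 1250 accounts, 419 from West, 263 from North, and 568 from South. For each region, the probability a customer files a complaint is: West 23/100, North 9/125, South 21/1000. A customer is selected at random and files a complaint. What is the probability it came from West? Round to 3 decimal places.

By Bayes' rule, posterior ∝ prior × likelihood:
  West: 0.3352 × 0.23 = 0.077096
  North: 0.2104 × 0.072 = 0.0151488
  South: 0.4544 × 0.021 = 0.0095424
Total = 0.1017872.
P(West | evidence) = 0.077096 / 0.1017872 ≈ 0.757.

0.757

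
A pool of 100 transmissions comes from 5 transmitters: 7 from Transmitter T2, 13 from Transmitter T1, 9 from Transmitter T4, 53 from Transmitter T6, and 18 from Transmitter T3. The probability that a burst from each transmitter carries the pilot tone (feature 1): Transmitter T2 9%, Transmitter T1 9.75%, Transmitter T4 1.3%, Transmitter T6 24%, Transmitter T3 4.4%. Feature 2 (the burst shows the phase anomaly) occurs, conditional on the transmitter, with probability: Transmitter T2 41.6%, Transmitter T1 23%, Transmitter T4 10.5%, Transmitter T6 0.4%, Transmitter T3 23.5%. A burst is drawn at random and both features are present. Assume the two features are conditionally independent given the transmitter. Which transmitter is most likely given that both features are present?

Unnormalized posteriors (prior × likelihood):
  Transmitter T2: 0.07 × 0.09 × 0.416 = 0.0026208
  Transmitter T1: 0.13 × 0.0975 × 0.23 = 0.00291525
  Transmitter T4: 0.09 × 0.013 × 0.105 = 0.00012285
  Transmitter T6: 0.53 × 0.24 × 0.004 = 0.0005088
  Transmitter T3: 0.18 × 0.044 × 0.235 = 0.0018612
Total = 0.0080289.
Largest term belongs to Transmitter T1, so Transmitter T1 is most probable.

Transmitter T1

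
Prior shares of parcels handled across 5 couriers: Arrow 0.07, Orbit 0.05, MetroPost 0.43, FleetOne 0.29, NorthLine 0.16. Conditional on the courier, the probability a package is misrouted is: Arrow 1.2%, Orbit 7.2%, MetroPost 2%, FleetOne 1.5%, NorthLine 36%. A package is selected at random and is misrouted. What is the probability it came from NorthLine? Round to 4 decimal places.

Compute prior × likelihood for every hypothesis:
  Arrow: 0.07 × 0.012 = 0.00084
  Orbit: 0.05 × 0.072 = 0.0036
  MetroPost: 0.43 × 0.02 = 0.0086
  FleetOne: 0.29 × 0.015 = 0.00435
  NorthLine: 0.16 × 0.36 = 0.0576
Sum = 0.07499.
P(NorthLine | evidence) = 0.0576 / 0.07499 ≈ 0.7681.

0.7681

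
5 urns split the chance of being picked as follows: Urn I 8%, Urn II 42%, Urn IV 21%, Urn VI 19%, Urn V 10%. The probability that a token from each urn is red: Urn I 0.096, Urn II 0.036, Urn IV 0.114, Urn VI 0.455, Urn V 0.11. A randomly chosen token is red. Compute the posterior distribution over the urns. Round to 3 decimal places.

Unnormalized posteriors (prior × likelihood):
  Urn I: 0.08 × 0.096 = 0.00768
  Urn II: 0.42 × 0.036 = 0.01512
  Urn IV: 0.21 × 0.114 = 0.02394
  Urn VI: 0.19 × 0.455 = 0.08645
  Urn V: 0.1 × 0.11 = 0.011
Total = 0.14419.
P(Urn I | red) = 0.00768/0.14419 ≈ 0.053
P(Urn II | red) = 0.01512/0.14419 ≈ 0.105
P(Urn IV | red) = 0.02394/0.14419 ≈ 0.166
P(Urn VI | red) = 0.08645/0.14419 ≈ 0.600
P(Urn V | red) = 0.011/0.14419 ≈ 0.076

Urn I 0.053, Urn II 0.105, Urn IV 0.166, Urn VI 0.600, Urn V 0.076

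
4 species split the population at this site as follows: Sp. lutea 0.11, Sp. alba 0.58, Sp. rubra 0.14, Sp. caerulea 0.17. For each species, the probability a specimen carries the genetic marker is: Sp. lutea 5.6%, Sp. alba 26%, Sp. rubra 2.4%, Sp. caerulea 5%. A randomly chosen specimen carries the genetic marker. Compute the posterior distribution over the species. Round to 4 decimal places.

Sp. lutea 0.0365, Sp. alba 0.8933, Sp. rubra 0.0199, Sp. caerulea 0.0503

Unnormalized posteriors (prior × likelihood):
  Sp. lutea: 0.11 × 0.056 = 0.00616
  Sp. alba: 0.58 × 0.26 = 0.1508
  Sp. rubra: 0.14 × 0.024 = 0.00336
  Sp. caerulea: 0.17 × 0.05 = 0.0085
Sum = 0.16882.
P(Sp. lutea | marker) = 0.00616/0.16882 ≈ 0.0365
P(Sp. alba | marker) = 0.1508/0.16882 ≈ 0.8933
P(Sp. rubra | marker) = 0.00336/0.16882 ≈ 0.0199
P(Sp. caerulea | marker) = 0.0085/0.16882 ≈ 0.0503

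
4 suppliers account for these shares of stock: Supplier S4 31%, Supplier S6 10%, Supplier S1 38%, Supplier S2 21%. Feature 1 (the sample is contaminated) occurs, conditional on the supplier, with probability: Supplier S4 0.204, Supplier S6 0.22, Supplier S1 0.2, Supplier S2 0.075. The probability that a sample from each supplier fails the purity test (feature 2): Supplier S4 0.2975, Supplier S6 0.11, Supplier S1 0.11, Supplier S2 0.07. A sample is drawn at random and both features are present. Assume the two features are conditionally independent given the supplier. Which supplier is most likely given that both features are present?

Supplier S4

Prior × likelihood for each hypothesis:
  Supplier S4: 0.31 × 0.204 × 0.2975 = 0.0188139
  Supplier S6: 0.1 × 0.22 × 0.11 = 0.00242
  Supplier S1: 0.38 × 0.2 × 0.11 = 0.00836
  Supplier S2: 0.21 × 0.075 × 0.07 = 0.0011025
Sum = 0.0306964.
Largest term belongs to Supplier S4, so Supplier S4 is most probable.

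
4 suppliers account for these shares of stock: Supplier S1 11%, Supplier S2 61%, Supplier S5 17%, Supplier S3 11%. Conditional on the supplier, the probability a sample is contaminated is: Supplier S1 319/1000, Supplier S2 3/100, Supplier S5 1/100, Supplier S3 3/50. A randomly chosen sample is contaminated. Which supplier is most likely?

Supplier S1

Prior × likelihood for each hypothesis:
  Supplier S1: 0.11 × 0.319 = 0.03509
  Supplier S2: 0.61 × 0.03 = 0.0183
  Supplier S5: 0.17 × 0.01 = 0.0017
  Supplier S3: 0.11 × 0.06 = 0.0066
Total = 0.06169.
Largest term belongs to Supplier S1, so Supplier S1 is most probable.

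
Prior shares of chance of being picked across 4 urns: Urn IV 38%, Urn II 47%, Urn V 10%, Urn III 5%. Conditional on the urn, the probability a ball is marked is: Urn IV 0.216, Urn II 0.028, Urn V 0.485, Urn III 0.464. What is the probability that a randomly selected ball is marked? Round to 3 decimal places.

Compute prior × likelihood for every hypothesis:
  Urn IV: 0.38 × 0.216 = 0.08208
  Urn II: 0.47 × 0.028 = 0.01316
  Urn V: 0.1 × 0.485 = 0.0485
  Urn III: 0.05 × 0.464 = 0.0232
P(marked) = 0.08208 + 0.01316 + 0.0485 + 0.0232 = 0.16694 → 0.167.

0.167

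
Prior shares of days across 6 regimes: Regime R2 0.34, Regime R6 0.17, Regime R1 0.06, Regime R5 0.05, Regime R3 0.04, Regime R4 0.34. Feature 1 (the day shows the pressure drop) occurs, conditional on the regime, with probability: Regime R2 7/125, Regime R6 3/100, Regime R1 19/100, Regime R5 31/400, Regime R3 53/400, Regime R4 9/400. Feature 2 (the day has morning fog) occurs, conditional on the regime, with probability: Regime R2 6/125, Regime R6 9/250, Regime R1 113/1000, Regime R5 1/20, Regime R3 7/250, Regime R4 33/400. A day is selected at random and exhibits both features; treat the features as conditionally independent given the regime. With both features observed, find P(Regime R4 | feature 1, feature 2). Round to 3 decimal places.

0.188

Compute prior × likelihood for every hypothesis:
  Regime R2: 0.34 × 0.056 × 0.048 = 0.00091392
  Regime R6: 0.17 × 0.03 × 0.036 = 0.0001836
  Regime R1: 0.06 × 0.19 × 0.113 = 0.0012882
  Regime R5: 0.05 × 0.0775 × 0.05 = 0.00019375
  Regime R3: 0.04 × 0.1325 × 0.028 = 0.0001484
  Regime R4: 0.34 × 0.0225 × 0.0825 = 0.000631125
Sum = 0.003358995.
P(Regime R4 | evidence) = 0.000631125 / 0.003358995 ≈ 0.188.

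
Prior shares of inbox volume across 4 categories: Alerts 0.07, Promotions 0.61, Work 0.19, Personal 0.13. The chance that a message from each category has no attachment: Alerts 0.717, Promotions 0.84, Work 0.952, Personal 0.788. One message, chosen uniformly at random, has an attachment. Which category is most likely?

Promotions

Taking complements, P(attachment | each) = Alerts 0.283, Promotions 0.16, Work 0.048, Personal 0.212.
Compute prior × likelihood for every hypothesis:
  Alerts: 0.07 × 0.283 = 0.01981
  Promotions: 0.61 × 0.16 = 0.0976
  Work: 0.19 × 0.048 = 0.00912
  Personal: 0.13 × 0.212 = 0.02756
Total = 0.15409.
Largest term belongs to Promotions, so Promotions is most probable.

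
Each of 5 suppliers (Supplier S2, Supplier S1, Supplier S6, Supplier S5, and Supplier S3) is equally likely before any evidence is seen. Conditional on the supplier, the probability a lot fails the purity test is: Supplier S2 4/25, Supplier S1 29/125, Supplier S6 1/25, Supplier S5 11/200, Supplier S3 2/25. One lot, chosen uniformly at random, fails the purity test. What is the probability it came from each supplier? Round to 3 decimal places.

Supplier S2 0.282, Supplier S1 0.409, Supplier S6 0.071, Supplier S5 0.097, Supplier S3 0.141

Since the prior is uniform, the posterior is proportional to the likelihood:
  Supplier S2: 0.16
  Supplier S1: 0.232
  Supplier S6: 0.04
  Supplier S5: 0.055
  Supplier S3: 0.08
Normalizing constant = 0.567.
P(Supplier S2 | off-spec) = 0.16/0.567 ≈ 0.282
P(Supplier S1 | off-spec) = 0.232/0.567 ≈ 0.409
P(Supplier S6 | off-spec) = 0.04/0.567 ≈ 0.071
P(Supplier S5 | off-spec) = 0.055/0.567 ≈ 0.097
P(Supplier S3 | off-spec) = 0.08/0.567 ≈ 0.141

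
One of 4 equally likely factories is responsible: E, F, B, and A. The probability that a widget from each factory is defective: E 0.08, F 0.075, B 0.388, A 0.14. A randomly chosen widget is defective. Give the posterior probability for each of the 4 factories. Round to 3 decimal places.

E 0.117, F 0.110, B 0.568, A 0.205

With a uniform prior (1/4 each), posterior ∝ likelihood:
  E: 0.08
  F: 0.075
  B: 0.388
  A: 0.14
Sum = 0.683.
P(E | defective) = 0.08/0.683 ≈ 0.117
P(F | defective) = 0.075/0.683 ≈ 0.110
P(B | defective) = 0.388/0.683 ≈ 0.568
P(A | defective) = 0.14/0.683 ≈ 0.205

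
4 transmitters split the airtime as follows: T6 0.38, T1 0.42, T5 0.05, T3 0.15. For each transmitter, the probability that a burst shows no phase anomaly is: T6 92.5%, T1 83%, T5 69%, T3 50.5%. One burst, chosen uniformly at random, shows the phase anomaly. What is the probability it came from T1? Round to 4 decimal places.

Taking complements, P(anomaly | each) = T6 0.075, T1 0.17, T5 0.31, T3 0.495.
Compute prior × likelihood for every hypothesis:
  T6: 0.38 × 0.075 = 0.0285
  T1: 0.42 × 0.17 = 0.0714
  T5: 0.05 × 0.31 = 0.0155
  T3: 0.15 × 0.495 = 0.07425
Total = 0.18965.
P(T1 | evidence) = 0.0714 / 0.18965 ≈ 0.3765.

0.3765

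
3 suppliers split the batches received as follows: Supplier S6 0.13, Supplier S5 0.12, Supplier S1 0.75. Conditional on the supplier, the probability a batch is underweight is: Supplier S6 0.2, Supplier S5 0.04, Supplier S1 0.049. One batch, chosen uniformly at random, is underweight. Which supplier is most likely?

Supplier S1

Prior × likelihood for each hypothesis:
  Supplier S6: 0.13 × 0.2 = 0.026
  Supplier S5: 0.12 × 0.04 = 0.0048
  Supplier S1: 0.75 × 0.049 = 0.03675
Total = 0.06755.
Largest term belongs to Supplier S1, so Supplier S1 is most probable.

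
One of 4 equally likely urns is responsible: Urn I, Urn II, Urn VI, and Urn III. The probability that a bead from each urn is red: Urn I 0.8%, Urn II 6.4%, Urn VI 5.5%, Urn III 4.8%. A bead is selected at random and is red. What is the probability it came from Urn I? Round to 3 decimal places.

With a uniform prior (1/4 each), posterior ∝ likelihood:
  Urn I: 0.008
  Urn II: 0.064
  Urn VI: 0.055
  Urn III: 0.048
Normalizing constant = 0.175.
P(Urn I | evidence) = 0.008 / 0.175 ≈ 0.046.

0.046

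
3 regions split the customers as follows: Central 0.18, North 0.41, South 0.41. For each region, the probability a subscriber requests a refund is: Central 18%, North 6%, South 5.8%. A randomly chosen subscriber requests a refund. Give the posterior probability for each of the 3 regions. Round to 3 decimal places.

Prior × likelihood for each hypothesis:
  Central: 0.18 × 0.18 = 0.0324
  North: 0.41 × 0.06 = 0.0246
  South: 0.41 × 0.058 = 0.02378
Normalizing constant = 0.08078.
P(Central | refund) = 0.0324/0.08078 ≈ 0.401
P(North | refund) = 0.0246/0.08078 ≈ 0.305
P(South | refund) = 0.02378/0.08078 ≈ 0.294

Central 0.401, North 0.305, South 0.294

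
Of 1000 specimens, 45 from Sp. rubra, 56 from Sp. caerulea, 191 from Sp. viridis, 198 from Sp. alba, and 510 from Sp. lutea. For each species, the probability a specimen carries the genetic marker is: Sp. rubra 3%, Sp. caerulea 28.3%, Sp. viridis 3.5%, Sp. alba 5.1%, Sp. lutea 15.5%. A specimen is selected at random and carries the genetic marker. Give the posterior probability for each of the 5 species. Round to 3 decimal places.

Unnormalized posteriors (prior × likelihood):
  Sp. rubra: 0.045 × 0.03 = 0.00135
  Sp. caerulea: 0.056 × 0.283 = 0.015848
  Sp. viridis: 0.191 × 0.035 = 0.006685
  Sp. alba: 0.198 × 0.051 = 0.010098
  Sp. lutea: 0.51 × 0.155 = 0.07905
Normalizing constant = 0.113031.
P(Sp. rubra | marker) = 0.00135/0.113031 ≈ 0.012
P(Sp. caerulea | marker) = 0.015848/0.113031 ≈ 0.140
P(Sp. viridis | marker) = 0.006685/0.113031 ≈ 0.059
P(Sp. alba | marker) = 0.010098/0.113031 ≈ 0.089
P(Sp. lutea | marker) = 0.07905/0.113031 ≈ 0.699

Sp. rubra 0.012, Sp. caerulea 0.140, Sp. viridis 0.059, Sp. alba 0.089, Sp. lutea 0.699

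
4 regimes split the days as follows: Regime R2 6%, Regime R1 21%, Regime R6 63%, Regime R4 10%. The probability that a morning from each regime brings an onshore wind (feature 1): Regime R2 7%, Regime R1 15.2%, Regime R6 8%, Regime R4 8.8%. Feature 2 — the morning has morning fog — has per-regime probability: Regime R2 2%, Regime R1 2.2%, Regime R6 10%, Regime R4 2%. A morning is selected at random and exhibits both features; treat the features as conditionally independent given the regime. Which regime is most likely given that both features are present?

Unnormalized posteriors (prior × likelihood):
  Regime R2: 0.06 × 0.07 × 0.02 = 0.000084
  Regime R1: 0.21 × 0.152 × 0.022 = 0.00070224
  Regime R6: 0.63 × 0.08 × 0.1 = 0.00504
  Regime R4: 0.1 × 0.088 × 0.02 = 0.000176
Normalizing constant = 0.00600224.
Largest term belongs to Regime R6, so Regime R6 is most probable.

Regime R6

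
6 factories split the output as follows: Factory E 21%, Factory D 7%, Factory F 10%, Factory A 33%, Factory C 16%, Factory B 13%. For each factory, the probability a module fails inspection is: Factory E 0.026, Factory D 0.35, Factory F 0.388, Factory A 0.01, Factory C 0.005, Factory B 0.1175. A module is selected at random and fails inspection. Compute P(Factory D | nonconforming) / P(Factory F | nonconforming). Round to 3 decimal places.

0.631

Unnormalized posteriors (prior × likelihood):
  Factory E: 0.21 × 0.026 = 0.00546
  Factory D: 0.07 × 0.35 = 0.0245
  Factory F: 0.1 × 0.388 = 0.0388
  Factory A: 0.33 × 0.01 = 0.0033
  Factory C: 0.16 × 0.005 = 0.0008
  Factory B: 0.13 × 0.1175 = 0.015275
Normalizing constant = 0.088135.
The ratio is 0.0245 / 0.0388 (the normalizer cancels) = 0.631.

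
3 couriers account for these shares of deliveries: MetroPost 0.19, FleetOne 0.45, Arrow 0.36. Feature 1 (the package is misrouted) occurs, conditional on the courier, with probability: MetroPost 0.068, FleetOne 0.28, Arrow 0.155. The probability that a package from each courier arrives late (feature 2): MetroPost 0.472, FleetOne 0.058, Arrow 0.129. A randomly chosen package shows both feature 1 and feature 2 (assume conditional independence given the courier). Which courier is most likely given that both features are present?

Unnormalized posteriors (prior × likelihood):
  MetroPost: 0.19 × 0.068 × 0.472 = 0.00609824
  FleetOne: 0.45 × 0.28 × 0.058 = 0.007308
  Arrow: 0.36 × 0.155 × 0.129 = 0.0071982
Total = 0.02060444.
Largest term belongs to FleetOne, so FleetOne is most probable.

FleetOne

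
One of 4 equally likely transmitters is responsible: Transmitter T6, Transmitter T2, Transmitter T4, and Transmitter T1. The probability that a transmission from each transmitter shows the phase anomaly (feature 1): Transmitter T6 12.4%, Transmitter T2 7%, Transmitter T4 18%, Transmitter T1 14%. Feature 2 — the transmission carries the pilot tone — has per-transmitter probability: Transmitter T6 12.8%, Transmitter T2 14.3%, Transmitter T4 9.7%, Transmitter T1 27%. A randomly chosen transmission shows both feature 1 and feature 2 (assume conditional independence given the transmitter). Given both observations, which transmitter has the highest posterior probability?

Transmitter T1

With a uniform prior (1/4 each), posterior ∝ likelihood:
  Transmitter T6: 0.124 × 0.128 = 0.015872
  Transmitter T2: 0.07 × 0.143 = 0.01001
  Transmitter T4: 0.18 × 0.097 = 0.01746
  Transmitter T1: 0.14 × 0.27 = 0.0378
Normalizing constant = 0.081142.
Largest term belongs to Transmitter T1, so Transmitter T1 is most probable.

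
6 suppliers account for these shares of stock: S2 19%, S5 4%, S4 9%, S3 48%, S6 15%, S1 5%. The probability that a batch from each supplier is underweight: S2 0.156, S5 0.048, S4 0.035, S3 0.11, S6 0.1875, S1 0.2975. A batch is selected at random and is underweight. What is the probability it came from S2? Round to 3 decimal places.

0.227

Prior × likelihood for each hypothesis:
  S2: 0.19 × 0.156 = 0.02964
  S5: 0.04 × 0.048 = 0.00192
  S4: 0.09 × 0.035 = 0.00315
  S3: 0.48 × 0.11 = 0.0528
  S6: 0.15 × 0.1875 = 0.028125
  S1: 0.05 × 0.2975 = 0.014875
Total = 0.13051.
P(S2 | evidence) = 0.02964 / 0.13051 ≈ 0.227.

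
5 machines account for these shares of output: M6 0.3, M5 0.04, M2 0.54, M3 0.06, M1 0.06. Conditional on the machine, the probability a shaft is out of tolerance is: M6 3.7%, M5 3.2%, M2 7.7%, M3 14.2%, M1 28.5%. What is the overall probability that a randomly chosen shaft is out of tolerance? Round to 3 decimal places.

Unnormalized posteriors (prior × likelihood):
  M6: 0.3 × 0.037 = 0.0111
  M5: 0.04 × 0.032 = 0.00128
  M2: 0.54 × 0.077 = 0.04158
  M3: 0.06 × 0.142 = 0.00852
  M1: 0.06 × 0.285 = 0.0171
P(oversize) = 0.0111 + 0.00128 + 0.04158 + 0.00852 + 0.0171 = 0.07958 → 0.080.

0.080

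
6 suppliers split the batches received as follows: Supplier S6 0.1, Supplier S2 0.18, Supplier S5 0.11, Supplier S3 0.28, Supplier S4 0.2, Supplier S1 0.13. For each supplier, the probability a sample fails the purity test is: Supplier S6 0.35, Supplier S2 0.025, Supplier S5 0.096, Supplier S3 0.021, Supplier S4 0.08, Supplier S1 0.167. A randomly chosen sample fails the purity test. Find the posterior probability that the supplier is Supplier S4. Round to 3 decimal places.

0.171

Compute prior × likelihood for every hypothesis:
  Supplier S6: 0.1 × 0.35 = 0.035
  Supplier S2: 0.18 × 0.025 = 0.0045
  Supplier S5: 0.11 × 0.096 = 0.01056
  Supplier S3: 0.28 × 0.021 = 0.00588
  Supplier S4: 0.2 × 0.08 = 0.016
  Supplier S1: 0.13 × 0.167 = 0.02171
Normalizing constant = 0.09365.
P(Supplier S4 | evidence) = 0.016 / 0.09365 ≈ 0.171.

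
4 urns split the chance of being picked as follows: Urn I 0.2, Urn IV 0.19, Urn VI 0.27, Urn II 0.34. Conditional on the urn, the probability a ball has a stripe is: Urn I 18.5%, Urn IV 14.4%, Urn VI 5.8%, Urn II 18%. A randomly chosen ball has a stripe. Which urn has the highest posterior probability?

Prior × likelihood for each hypothesis:
  Urn I: 0.2 × 0.185 = 0.037
  Urn IV: 0.19 × 0.144 = 0.02736
  Urn VI: 0.27 × 0.058 = 0.01566
  Urn II: 0.34 × 0.18 = 0.0612
Total = 0.14122.
Largest term belongs to Urn II, so Urn II is most probable.

Urn II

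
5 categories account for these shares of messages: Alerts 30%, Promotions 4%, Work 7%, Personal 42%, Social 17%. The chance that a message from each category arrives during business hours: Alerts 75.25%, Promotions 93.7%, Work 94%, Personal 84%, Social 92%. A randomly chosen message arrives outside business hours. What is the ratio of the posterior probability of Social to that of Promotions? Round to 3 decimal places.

Taking complements, P(off-hours | each) = Alerts 0.2475, Promotions 0.063, Work 0.06, Personal 0.16, Social 0.08.
By Bayes' rule, posterior ∝ prior × likelihood:
  Alerts: 0.3 × 0.2475 = 0.07425
  Promotions: 0.04 × 0.063 = 0.00252
  Work: 0.07 × 0.06 = 0.0042
  Personal: 0.42 × 0.16 = 0.0672
  Social: 0.17 × 0.08 = 0.0136
Total = 0.16177.
The ratio is 0.0136 / 0.00252 (the normalizer cancels) = 5.397.

5.397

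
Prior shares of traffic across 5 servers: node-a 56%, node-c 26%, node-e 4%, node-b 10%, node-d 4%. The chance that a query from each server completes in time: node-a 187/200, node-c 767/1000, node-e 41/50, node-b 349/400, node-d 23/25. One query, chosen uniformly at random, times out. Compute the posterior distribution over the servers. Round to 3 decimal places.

node-a 0.303, node-c 0.504, node-e 0.060, node-b 0.106, node-d 0.027

Taking complements, P(timeout | each) = node-a 0.065, node-c 0.233, node-e 0.18, node-b 0.1275, node-d 0.08.
Prior × likelihood for each hypothesis:
  node-a: 0.56 × 0.065 = 0.0364
  node-c: 0.26 × 0.233 = 0.06058
  node-e: 0.04 × 0.18 = 0.0072
  node-b: 0.1 × 0.1275 = 0.01275
  node-d: 0.04 × 0.08 = 0.0032
Normalizing constant = 0.12013.
P(node-a | timeout) = 0.0364/0.12013 ≈ 0.303
P(node-c | timeout) = 0.06058/0.12013 ≈ 0.504
P(node-e | timeout) = 0.0072/0.12013 ≈ 0.060
P(node-b | timeout) = 0.01275/0.12013 ≈ 0.106
P(node-d | timeout) = 0.0032/0.12013 ≈ 0.027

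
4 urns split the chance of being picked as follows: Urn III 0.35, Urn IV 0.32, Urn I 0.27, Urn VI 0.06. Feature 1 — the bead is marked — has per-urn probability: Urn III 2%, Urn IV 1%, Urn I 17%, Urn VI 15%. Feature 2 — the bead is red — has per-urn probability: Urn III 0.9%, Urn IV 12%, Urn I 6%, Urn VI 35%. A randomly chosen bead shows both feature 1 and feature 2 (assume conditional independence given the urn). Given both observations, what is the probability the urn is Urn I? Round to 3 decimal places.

0.434

Prior × likelihood for each hypothesis:
  Urn III: 0.35 × 0.02 × 0.009 = 0.000063
  Urn IV: 0.32 × 0.01 × 0.12 = 0.000384
  Urn I: 0.27 × 0.17 × 0.06 = 0.002754
  Urn VI: 0.06 × 0.15 × 0.35 = 0.00315
Total = 0.006351.
P(Urn I | evidence) = 0.002754 / 0.006351 ≈ 0.434.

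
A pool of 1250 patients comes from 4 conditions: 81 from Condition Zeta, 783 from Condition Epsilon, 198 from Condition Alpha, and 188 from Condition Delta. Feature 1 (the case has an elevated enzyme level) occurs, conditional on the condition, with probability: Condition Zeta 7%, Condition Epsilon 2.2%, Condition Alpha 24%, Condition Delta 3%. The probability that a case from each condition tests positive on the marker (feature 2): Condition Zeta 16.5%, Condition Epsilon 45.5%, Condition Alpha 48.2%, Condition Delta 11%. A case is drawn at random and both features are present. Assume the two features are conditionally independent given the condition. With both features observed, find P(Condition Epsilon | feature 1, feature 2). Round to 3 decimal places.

0.243

Unnormalized posteriors (prior × likelihood):
  Condition Zeta: 0.0648 × 0.07 × 0.165 = 0.00074844
  Condition Epsilon: 0.6264 × 0.022 × 0.455 = 0.006270264
  Condition Alpha: 0.1584 × 0.24 × 0.482 = 0.018323712
  Condition Delta: 0.1504 × 0.03 × 0.11 = 0.00049632
Sum = 0.025838736.
P(Condition Epsilon | evidence) = 0.006270264 / 0.025838736 ≈ 0.243.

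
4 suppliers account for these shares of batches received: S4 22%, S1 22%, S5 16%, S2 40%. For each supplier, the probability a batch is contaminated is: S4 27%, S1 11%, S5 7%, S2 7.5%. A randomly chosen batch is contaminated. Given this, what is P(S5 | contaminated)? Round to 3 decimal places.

0.090

Unnormalized posteriors (prior × likelihood):
  S4: 0.22 × 0.27 = 0.0594
  S1: 0.22 × 0.11 = 0.0242
  S5: 0.16 × 0.07 = 0.0112
  S2: 0.4 × 0.075 = 0.03
Sum = 0.1248.
P(S5 | evidence) = 0.0112 / 0.1248 ≈ 0.090.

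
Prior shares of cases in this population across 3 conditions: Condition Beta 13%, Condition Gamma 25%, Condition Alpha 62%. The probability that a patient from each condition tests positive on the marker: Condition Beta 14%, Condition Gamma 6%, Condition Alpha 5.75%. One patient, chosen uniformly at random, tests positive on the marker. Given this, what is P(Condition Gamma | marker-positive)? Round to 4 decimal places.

By Bayes' rule, posterior ∝ prior × likelihood:
  Condition Beta: 0.13 × 0.14 = 0.0182
  Condition Gamma: 0.25 × 0.06 = 0.015
  Condition Alpha: 0.62 × 0.0575 = 0.03565
Sum = 0.06885.
P(Condition Gamma | evidence) = 0.015 / 0.06885 ≈ 0.2179.

0.2179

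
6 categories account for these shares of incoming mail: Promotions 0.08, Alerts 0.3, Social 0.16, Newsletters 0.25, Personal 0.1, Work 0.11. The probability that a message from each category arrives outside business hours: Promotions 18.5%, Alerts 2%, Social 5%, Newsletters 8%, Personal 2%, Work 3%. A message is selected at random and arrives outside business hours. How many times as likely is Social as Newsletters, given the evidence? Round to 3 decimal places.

0.400

By Bayes' rule, posterior ∝ prior × likelihood:
  Promotions: 0.08 × 0.185 = 0.0148
  Alerts: 0.3 × 0.02 = 0.006
  Social: 0.16 × 0.05 = 0.008
  Newsletters: 0.25 × 0.08 = 0.02
  Personal: 0.1 × 0.02 = 0.002
  Work: 0.11 × 0.03 = 0.0033
Normalizing constant = 0.0541.
The ratio is 0.008 / 0.02 (the normalizer cancels) = 0.400.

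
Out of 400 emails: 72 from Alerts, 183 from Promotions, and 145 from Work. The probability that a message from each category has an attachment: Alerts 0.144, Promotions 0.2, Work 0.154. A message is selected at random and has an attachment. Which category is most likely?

Unnormalized posteriors (prior × likelihood):
  Alerts: 0.18 × 0.144 = 0.02592
  Promotions: 0.4575 × 0.2 = 0.0915
  Work: 0.3625 × 0.154 = 0.055825
Total = 0.173245.
Largest term belongs to Promotions, so Promotions is most probable.

Promotions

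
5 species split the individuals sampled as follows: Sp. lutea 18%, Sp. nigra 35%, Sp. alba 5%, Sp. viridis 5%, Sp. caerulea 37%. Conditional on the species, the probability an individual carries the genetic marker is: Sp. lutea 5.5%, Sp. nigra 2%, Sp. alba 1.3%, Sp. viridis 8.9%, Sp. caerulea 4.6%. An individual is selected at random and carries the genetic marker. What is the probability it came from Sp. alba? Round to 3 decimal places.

0.017

By Bayes' rule, posterior ∝ prior × likelihood:
  Sp. lutea: 0.18 × 0.055 = 0.0099
  Sp. nigra: 0.35 × 0.02 = 0.007
  Sp. alba: 0.05 × 0.013 = 0.00065
  Sp. viridis: 0.05 × 0.089 = 0.00445
  Sp. caerulea: 0.37 × 0.046 = 0.01702
Sum = 0.03902.
P(Sp. alba | evidence) = 0.00065 / 0.03902 ≈ 0.017.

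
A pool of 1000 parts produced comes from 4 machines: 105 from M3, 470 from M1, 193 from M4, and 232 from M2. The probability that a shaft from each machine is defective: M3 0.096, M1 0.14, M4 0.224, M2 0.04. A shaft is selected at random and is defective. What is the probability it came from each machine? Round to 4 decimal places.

M3 0.0785, M1 0.5125, M4 0.3367, M2 0.0723

Compute prior × likelihood for every hypothesis:
  M3: 0.105 × 0.096 = 0.01008
  M1: 0.47 × 0.14 = 0.0658
  M4: 0.193 × 0.224 = 0.043232
  M2: 0.232 × 0.04 = 0.00928
Total = 0.128392.
P(M3 | defective) = 0.01008/0.128392 ≈ 0.0785
P(M1 | defective) = 0.0658/0.128392 ≈ 0.5125
P(M4 | defective) = 0.043232/0.128392 ≈ 0.3367
P(M2 | defective) = 0.00928/0.128392 ≈ 0.0723
(Check: 0.0785+0.5125+0.3367+0.0723 = 1.0000.)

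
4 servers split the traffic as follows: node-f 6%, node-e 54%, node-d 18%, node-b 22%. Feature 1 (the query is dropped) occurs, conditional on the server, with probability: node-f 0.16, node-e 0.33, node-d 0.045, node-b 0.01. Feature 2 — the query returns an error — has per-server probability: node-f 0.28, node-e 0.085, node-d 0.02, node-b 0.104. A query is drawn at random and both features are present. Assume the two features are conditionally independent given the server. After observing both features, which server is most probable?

node-e

Prior × likelihood for each hypothesis:
  node-f: 0.06 × 0.16 × 0.28 = 0.002688
  node-e: 0.54 × 0.33 × 0.085 = 0.015147
  node-d: 0.18 × 0.045 × 0.02 = 0.000162
  node-b: 0.22 × 0.01 × 0.104 = 0.0002288
Normalizing constant = 0.0182258.
Largest term belongs to node-e, so node-e is most probable.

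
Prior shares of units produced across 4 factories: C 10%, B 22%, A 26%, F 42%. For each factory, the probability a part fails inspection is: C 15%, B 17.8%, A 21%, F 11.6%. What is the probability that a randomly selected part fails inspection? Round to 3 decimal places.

Unnormalized posteriors (prior × likelihood):
  C: 0.1 × 0.15 = 0.015
  B: 0.22 × 0.178 = 0.03916
  A: 0.26 × 0.21 = 0.0546
  F: 0.42 × 0.116 = 0.04872
P(nonconforming) = 0.015 + 0.03916 + 0.0546 + 0.04872 = 0.15748 → 0.157.

0.157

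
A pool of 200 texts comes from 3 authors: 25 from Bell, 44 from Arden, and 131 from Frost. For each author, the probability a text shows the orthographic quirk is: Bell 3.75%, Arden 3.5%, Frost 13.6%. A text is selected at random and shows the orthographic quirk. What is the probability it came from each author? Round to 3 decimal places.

Bell 0.046, Arden 0.076, Frost 0.878

Prior × likelihood for each hypothesis:
  Bell: 0.125 × 0.0375 = 0.0046875
  Arden: 0.22 × 0.035 = 0.0077
  Frost: 0.655 × 0.136 = 0.08908
Total = 0.1014675.
P(Bell | quirk) = 0.0046875/0.1014675 ≈ 0.046
P(Arden | quirk) = 0.0077/0.1014675 ≈ 0.076
P(Frost | quirk) = 0.08908/0.1014675 ≈ 0.878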